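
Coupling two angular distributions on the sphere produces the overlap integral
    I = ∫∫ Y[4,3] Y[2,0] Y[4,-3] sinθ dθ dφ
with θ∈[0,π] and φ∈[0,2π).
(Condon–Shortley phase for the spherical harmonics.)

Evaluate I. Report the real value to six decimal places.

Rules hold: Σm=0, L=10 even, 2≤4≤6.
N = 9·5·9 = 405
Δ = 2!·6!·2!/11! = 1/13860
Racah Σ t=0..2: t=0:+1/192 t=1:−1/36 t=2:+1/192 = -5/288
⇒ 3j(4 2 4; 0 0 0)² = 20/693, sgn -1
Racah Σ t=0..1: t=0:+1/480 t=1:−1/720 = 1/1440
⇒ 3j(4 2 4; 3 0 -3)² = 7/1980, sgn -1
4πI² = N·(3j₀)²·(3jₘ)² = 5/121
I = +1·√(0.0413223/4π) = 0.05734392

0.057344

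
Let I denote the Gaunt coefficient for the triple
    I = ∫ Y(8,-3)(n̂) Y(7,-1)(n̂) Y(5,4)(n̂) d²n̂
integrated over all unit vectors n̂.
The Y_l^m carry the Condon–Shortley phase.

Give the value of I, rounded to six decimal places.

m-sum 0 ✓  L=20 even ✓  1≤5≤15 ✓
Π(2lᵢ+1) = 17×15×11 = 2805
triangle coeff Δ(8,7,5) = 1/814773960
Σ_t [3,7]: t=3:−1/87091200 t=4:+1/4976640 t=5:−1/2073600 t=6:+1/4976640 t=7:−1/87091200 = -1/9676800
(3j)²=360/46189 [(8 7 5; 0 0 0)], sign=+1
Σ_t [5,6]: t=5:−1/62208000 t=6:+1/49766400 = 1/248832000
(3j)²=21/20995 [(8 7 5; -3 -1 4)], sign=-1
⇒ 4πI² = 22680/1037153
I = (-1)√(22680/1037153/(4π)) = -0.04171528

-0.041715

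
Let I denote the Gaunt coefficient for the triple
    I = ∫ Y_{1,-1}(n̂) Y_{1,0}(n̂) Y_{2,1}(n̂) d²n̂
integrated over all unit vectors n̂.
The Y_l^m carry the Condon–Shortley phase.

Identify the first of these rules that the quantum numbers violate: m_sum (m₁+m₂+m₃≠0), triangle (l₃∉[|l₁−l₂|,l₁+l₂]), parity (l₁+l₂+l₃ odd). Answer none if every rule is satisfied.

m₁+m₂+m₃ = -1 + 0 + 1 = 0  ✓
triangle: |1−1|=0 ≤ l₃=2 ≤ 1+1=2  ✓
parity: l₁+l₂+l₃ = 4 is even  ✓

none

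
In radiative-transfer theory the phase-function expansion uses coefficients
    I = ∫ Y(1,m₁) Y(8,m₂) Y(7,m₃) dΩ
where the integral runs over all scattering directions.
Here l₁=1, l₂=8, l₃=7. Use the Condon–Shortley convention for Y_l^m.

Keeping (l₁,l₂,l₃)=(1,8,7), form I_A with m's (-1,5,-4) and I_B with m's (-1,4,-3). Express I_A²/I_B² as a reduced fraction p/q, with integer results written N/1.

Shared (l₁,l₂,l₃)=(1,8,7): N and (l;000)² cancel in I_A²/I_B².
A: Δ = 2!·0!·14!/17! = 1/2040; Racah Σ t=2..2: t=2:+1/479001600 = 1/479001600; ⇒ 3j(1 8 7; -1 5 -4)² = 13/340, sgn -1
B: Δ = 2!·0!·14!/17! = 1/2040; Racah Σ t=2..2: t=2:+1/174182400 = 1/174182400; ⇒ 3j(1 8 7; -1 4 -3)² = 11/340, sgn +1
I_A²/I_B² = (13/340)/(11/340) = 13/11

13/11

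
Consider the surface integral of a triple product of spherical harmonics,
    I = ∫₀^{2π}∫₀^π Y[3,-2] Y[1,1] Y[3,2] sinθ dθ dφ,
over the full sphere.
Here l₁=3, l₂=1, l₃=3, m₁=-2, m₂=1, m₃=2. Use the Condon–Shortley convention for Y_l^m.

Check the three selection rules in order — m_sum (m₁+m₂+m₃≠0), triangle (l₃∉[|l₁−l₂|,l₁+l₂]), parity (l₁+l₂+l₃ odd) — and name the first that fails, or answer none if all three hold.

Σmᵢ = 1  ✗
l₃∈[|l₁−l₂|,l₁+l₂]=[2,4], have l₃=3
Σlᵢ = 7 ⇒ odd

m_sum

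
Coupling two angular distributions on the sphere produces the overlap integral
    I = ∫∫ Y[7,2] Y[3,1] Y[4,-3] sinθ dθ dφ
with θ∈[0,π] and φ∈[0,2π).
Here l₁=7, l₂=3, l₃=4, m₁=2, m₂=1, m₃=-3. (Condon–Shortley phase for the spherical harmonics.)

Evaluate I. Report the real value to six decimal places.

m-sum 0 ✓  L=14 even ✓  4≤4≤10 ✓
Π(2lᵢ+1) = 15×7×9 = 945
triangle coeff Δ(7,3,4) = 1/45045
Σ_t [3,3]: t=3:−1/20736 = -1/20736
(3j)²=35/1287 [(7 3 4; 0 0 0)], sign=-1
Σ_t [4,4]: t=4:+1/241920 = 1/241920
(3j)²=4/1001 [(7 3 4; 2 1 -3)], sign=-1
⇒ 4πI² = 2100/20449
I = (+1)√(2100/20449/(4π)) = 0.09040005

0.090400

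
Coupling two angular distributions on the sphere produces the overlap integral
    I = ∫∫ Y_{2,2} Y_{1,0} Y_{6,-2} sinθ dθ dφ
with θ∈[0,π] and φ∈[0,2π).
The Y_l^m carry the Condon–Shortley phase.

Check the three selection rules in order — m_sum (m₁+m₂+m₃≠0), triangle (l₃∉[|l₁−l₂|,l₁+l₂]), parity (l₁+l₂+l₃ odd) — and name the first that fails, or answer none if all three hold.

triangle

azimuthal sum: 2 + 0 − 2 = 0  ✓
1 ≤ 6 ≤ 3 (triangle on l)  ✗
L = 2 + 1 + 6 = 9 (odd)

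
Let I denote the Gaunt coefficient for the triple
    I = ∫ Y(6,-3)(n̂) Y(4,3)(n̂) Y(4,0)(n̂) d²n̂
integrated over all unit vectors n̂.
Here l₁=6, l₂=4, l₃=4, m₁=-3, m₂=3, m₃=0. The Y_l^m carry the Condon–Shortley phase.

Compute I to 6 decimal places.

0.123195

Rules hold: Σm=0, L=14 even, 2≤4≤10.
N = 13·9·9 = 1053
Δ = 6!·6!·2!/15! = 1/1261260
Racah Σ t=2..4: t=2:+1/4608 t=3:−1/1296 t=4:+1/4608 = -7/20736
⇒ 3j(6 4 4; 0 0 0)² = 20/1287, sgn -1
Racah Σ t=5..6: t=5:−1/11520 t=6:+1/25920 = -1/20736
⇒ 3j(6 4 4; -3 3 0)² = 5/429, sgn -1
4πI² = N·(3j₀)²·(3jₘ)² = 300/1573
I = +1·√(0.190718/4π) = 0.12319450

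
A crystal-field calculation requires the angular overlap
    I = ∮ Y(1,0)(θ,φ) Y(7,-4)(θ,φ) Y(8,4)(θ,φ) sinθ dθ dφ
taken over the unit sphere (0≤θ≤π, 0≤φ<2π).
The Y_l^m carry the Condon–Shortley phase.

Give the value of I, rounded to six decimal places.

Checks pass: Σm=0; 16 even; l₃=8∈[6,8].
(2·1+1)(2·7+1)(2·8+1) = 765
Δ: 0! 2! 14! / 17! → 1/2040
sum: t=0:+1/25401600 = 1/25401600
3j²(1 7 8; 0 0 0) = Δ·Π!·Σ² = 8/255  (sign +1)
sum: t=0:+1/239500800 = 1/239500800
3j²(1 7 8; 0 -4 4) = Δ·Π!·Σ² = 2/85  (sign +1)
combine: 4πI² = 765·8/255·2/85 = 48/85
take √, sign +1: I = 0.21198553

0.211986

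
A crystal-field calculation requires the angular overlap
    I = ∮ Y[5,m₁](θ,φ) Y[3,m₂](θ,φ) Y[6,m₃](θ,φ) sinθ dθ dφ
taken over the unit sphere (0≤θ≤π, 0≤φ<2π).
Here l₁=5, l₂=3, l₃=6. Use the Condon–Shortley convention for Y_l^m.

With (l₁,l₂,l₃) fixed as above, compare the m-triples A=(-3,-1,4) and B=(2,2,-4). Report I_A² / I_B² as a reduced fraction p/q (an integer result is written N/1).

5/3

l's match ⇒ only the (l;m) 3-j factors differ between A and B.
A: triangle coeff Δ(5,3,6) = 1/675675; Σ_t [0,2]: t=0:+1/322560 t=1:−1/30240 t=2:+1/69120 = -1/64512; (3j)²=10/1001 [(5 3 6; -3 -1 4)], sign=-1
B: triangle coeff Δ(5,3,6) = 1/675675; Σ_t [1,2]: t=1:−1/34560 t=2:+1/60480 = -1/80640; (3j)²=6/1001 [(5 3 6; 2 2 -4)], sign=-1
I_A²/I_B² = (10/1001)/(6/1001) = 5/3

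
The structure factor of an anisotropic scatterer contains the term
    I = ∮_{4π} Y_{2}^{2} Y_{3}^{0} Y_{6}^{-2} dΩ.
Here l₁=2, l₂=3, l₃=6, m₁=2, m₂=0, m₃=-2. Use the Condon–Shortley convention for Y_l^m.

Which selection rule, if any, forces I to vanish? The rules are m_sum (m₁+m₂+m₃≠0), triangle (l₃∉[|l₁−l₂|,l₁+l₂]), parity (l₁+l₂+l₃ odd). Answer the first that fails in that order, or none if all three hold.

Σmᵢ = 0  ✓
l₃∈[|l₁−l₂|,l₁+l₂]=[1,5], have l₃=6  ✗
Σlᵢ = 11 ⇒ odd

triangle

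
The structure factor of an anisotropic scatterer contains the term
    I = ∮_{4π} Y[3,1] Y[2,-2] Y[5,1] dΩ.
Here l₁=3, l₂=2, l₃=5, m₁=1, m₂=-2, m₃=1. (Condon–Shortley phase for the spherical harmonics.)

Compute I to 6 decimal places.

Checks pass: Σm=0; 10 even; l₃=5∈[1,5].
(2·3+1)(2·2+1)(2·5+1) = 385
Δ: 0! 6! 4! / 11! → 1/2310
sum: t=0:+1/144 = 1/144
3j²(3 2 5; 0 0 0) = Δ·Π!·Σ² = 10/231  (sign -1)
sum: t=0:+1/1152 = 1/1152
3j²(3 2 5; 1 -2 1) = Δ·Π!·Σ² = 1/154  (sign +1)
combine: 4πI² = 385·10/231·1/154 = 25/231
take √, sign -1: I = -0.09280237

-0.092802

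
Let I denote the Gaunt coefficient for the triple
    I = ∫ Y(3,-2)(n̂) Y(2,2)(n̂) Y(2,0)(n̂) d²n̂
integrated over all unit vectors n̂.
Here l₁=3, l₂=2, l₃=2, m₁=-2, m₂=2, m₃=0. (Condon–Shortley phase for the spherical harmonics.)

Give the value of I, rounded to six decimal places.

0.000000

L=7 odd ⇒ parity kills the (l;000) factor ⇒ I = 0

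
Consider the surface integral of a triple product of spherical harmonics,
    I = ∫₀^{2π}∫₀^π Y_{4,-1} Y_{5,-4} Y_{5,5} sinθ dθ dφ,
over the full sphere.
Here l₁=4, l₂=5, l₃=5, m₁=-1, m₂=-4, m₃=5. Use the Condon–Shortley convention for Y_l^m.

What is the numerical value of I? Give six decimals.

0.184127

m-sum 0 ✓  L=14 even ✓  1≤5≤9 ✓
Π(2lᵢ+1) = 9×11×11 = 1089
triangle coeff Δ(4,5,5) = 1/3153150
Σ_t [0,4]: t=0:+1/69120 t=1:−1/1728 t=2:+1/576 t=3:−1/1728 t=4:+1/69120 = 7/11520
(3j)²=2/143 [(4 5 5; 0 0 0)], sign=-1
Σ_t [1,1]: t=1:−1/103680 = -1/103680
(3j)²=4/143 [(4 5 5; -1 -4 5)], sign=-1
⇒ 4πI² = 72/169
I = (+1)√(72/169/(4π)) = 0.18412721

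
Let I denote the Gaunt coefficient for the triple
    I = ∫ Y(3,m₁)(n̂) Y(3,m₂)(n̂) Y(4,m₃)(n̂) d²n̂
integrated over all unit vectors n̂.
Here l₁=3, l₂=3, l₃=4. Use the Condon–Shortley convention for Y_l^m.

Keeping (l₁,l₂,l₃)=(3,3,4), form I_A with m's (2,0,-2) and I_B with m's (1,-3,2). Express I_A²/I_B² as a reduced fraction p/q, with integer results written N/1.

Shared (l₁,l₂,l₃)=(3,3,4): N and (l;000)² cancel in I_A²/I_B².
A: Δ = 2!·4!·4!/11! = 1/34650; Racah Σ t=0..1: t=0:+1/72 t=1:−1/96 = 1/288; ⇒ 3j(3 3 4; 2 0 -2)² = 1/462, sgn +1
B: Δ = 2!·4!·4!/11! = 1/34650; Racah Σ t=0..0: t=0:+1/192 = 1/192; ⇒ 3j(3 3 4; 1 -3 2)² = 3/77, sgn +1
I_A²/I_B² = (1/462)/(3/77) = 1/18

1/18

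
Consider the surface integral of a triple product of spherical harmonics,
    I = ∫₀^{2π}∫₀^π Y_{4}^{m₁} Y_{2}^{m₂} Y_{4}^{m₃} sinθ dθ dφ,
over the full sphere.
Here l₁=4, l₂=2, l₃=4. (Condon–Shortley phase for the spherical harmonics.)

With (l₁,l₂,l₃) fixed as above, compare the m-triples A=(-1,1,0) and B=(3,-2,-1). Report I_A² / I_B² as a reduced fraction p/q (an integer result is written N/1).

Shared (l₁,l₂,l₃)=(4,2,4): N and (l;000)² cancel in I_A²/I_B².
A: Δ = 2!·6!·2!/11! = 1/13860; Racah Σ t=1..2: t=1:−1/96 t=2:+1/72 = 1/288; ⇒ 3j(4 2 4; -1 1 0)² = 1/462, sgn +1
B: Δ = 2!·6!·2!/11! = 1/13860; Racah Σ t=0..0: t=0:+1/480 = 1/480; ⇒ 3j(4 2 4; 3 -2 -1)² = 3/110, sgn -1
I_A²/I_B² = (1/462)/(3/110) = 5/63

5/63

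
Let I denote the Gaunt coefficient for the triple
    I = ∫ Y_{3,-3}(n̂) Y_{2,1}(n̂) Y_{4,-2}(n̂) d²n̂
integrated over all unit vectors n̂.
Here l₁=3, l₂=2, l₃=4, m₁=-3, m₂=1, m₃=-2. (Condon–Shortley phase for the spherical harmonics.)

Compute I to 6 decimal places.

m-sum = -3 + 1 − 2 = -4 ≠ 0 ⇒ I = 0

0.000000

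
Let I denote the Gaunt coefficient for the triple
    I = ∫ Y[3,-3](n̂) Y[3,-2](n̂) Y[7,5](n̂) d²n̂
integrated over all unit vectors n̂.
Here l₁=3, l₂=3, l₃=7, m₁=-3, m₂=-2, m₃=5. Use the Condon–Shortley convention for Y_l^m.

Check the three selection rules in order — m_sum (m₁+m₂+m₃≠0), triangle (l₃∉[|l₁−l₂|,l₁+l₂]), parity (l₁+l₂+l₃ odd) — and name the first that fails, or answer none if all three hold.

triangle

m₁+m₂+m₃ = -3 − 2 + 5 = 0  ✓
triangle: |3−3|=0 ≤ l₃=7 ≤ 3+3=6  ✗
parity: l₁+l₂+l₃ = 13 is odd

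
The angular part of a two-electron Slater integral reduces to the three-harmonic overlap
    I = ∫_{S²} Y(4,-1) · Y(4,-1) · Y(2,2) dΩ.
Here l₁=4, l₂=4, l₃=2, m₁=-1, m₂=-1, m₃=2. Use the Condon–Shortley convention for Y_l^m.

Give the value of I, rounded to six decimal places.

0.200662

Checks pass: Σm=0; 10 even; l₃=2∈[0,8].
(2·4+1)(2·4+1)(2·2+1) = 405
Δ: 6! 2! 2! / 11! → 1/13860
sum: t=2:+1/192 t=3:−1/36 t=4:+1/192 = -5/288
3j²(4 4 2; 0 0 0) = Δ·Π!·Σ² = 20/693  (sign -1)
sum: t=3:−1/144 = -1/144
3j²(4 4 2; -1 -1 2) = Δ·Π!·Σ² = 10/231  (sign -1)
combine: 4πI² = 405·20/693·10/231 = 3000/5929
take √, sign +1: I = 0.20066192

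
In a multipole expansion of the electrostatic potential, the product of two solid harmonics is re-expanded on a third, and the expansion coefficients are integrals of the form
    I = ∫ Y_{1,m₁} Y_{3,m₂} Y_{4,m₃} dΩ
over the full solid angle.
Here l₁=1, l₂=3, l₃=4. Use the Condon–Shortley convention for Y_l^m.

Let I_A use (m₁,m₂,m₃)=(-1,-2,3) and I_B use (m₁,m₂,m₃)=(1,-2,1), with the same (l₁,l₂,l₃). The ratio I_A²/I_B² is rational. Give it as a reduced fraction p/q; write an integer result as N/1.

7/1

Shared (l₁,l₂,l₃)=(1,3,4): N and (l;000)² cancel in I_A²/I_B².
A: Δ = 0!·2!·6!/9! = 1/252; Racah Σ t=0..0: t=0:+1/240 = 1/240; ⇒ 3j(1 3 4; -1 -2 3)² = 1/12, sgn -1
B: Δ = 0!·2!·6!/9! = 1/252; Racah Σ t=0..0: t=0:+1/240 = 1/240; ⇒ 3j(1 3 4; 1 -2 1)² = 1/84, sgn -1
I_A²/I_B² = (1/12)/(1/84) = 7/1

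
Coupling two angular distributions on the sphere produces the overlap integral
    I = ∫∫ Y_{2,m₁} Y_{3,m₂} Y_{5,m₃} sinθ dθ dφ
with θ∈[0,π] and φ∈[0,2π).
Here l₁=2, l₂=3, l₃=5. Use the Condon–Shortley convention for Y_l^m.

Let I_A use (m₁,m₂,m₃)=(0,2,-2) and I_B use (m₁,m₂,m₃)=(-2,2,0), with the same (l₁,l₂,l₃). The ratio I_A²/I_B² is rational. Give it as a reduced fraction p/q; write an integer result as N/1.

63/5

l's match ⇒ only the (l;m) 3-j factors differ between A and B.
A: triangle coeff Δ(2,3,5) = 1/2310; Σ_t [0,0]: t=0:+1/480 = 1/480; (3j)²=3/110 [(2 3 5; 0 2 -2)], sign=-1
B: triangle coeff Δ(2,3,5) = 1/2310; Σ_t [0,0]: t=0:+1/2880 = 1/2880; (3j)²=1/462 [(2 3 5; -2 2 0)], sign=-1
I_A²/I_B² = (3/110)/(1/462) = 63/5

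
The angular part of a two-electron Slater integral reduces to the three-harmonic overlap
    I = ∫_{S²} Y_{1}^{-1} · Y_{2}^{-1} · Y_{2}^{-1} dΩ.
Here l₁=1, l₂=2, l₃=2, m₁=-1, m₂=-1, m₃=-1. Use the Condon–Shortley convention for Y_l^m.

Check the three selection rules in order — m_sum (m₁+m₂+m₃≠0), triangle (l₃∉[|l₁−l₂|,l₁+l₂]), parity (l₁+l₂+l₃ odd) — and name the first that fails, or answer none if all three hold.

m_sum

azimuthal sum: -1 − 1 − 1 = -3  ✗
1 ≤ 2 ≤ 3 (triangle on l)
L = 1 + 2 + 2 = 5 (odd)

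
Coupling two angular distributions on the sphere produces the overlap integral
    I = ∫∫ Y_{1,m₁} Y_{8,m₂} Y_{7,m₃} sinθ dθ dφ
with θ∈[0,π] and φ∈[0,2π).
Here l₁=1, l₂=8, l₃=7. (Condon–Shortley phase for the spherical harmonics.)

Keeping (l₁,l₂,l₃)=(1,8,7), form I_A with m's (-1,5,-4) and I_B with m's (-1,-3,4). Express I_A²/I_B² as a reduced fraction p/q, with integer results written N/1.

Shared (l₁,l₂,l₃)=(1,8,7): N and (l;000)² cancel in I_A²/I_B².
A: Δ = 2!·0!·14!/17! = 1/2040; Racah Σ t=2..2: t=2:+1/479001600 = 1/479001600; ⇒ 3j(1 8 7; -1 5 -4)² = 13/340, sgn -1
B: Δ = 2!·0!·14!/17! = 1/2040; Racah Σ t=2..2: t=2:+1/479001600 = 1/479001600; ⇒ 3j(1 8 7; -1 -3 4)² = 1/204, sgn -1
I_A²/I_B² = (13/340)/(1/204) = 39/5

39/5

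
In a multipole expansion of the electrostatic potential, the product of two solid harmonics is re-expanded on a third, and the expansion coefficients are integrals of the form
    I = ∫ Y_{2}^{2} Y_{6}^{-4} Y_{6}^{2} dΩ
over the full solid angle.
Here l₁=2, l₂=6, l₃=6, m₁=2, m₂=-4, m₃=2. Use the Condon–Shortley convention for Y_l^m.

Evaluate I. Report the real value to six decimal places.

Rules hold: Σm=0, L=14 even, 4≤6≤8.
N = 5·13·13 = 845
Δ = 2!·2!·10!/15! = 1/90090
Racah Σ t=0..2: t=0:+1/69120 t=1:−1/14400 t=2:+1/69120 = -7/172800
⇒ 3j(2 6 6; 0 0 0)² = 14/715, sgn -1
Racah Σ t=0..0: t=0:+1/322560 = 1/322560
⇒ 3j(2 6 6; 2 -4 2)² = 18/1001, sgn +1
4πI² = N·(3j₀)²·(3jₘ)² = 36/121
I = -1·√(0.297521/4π) = -0.15386989

-0.153870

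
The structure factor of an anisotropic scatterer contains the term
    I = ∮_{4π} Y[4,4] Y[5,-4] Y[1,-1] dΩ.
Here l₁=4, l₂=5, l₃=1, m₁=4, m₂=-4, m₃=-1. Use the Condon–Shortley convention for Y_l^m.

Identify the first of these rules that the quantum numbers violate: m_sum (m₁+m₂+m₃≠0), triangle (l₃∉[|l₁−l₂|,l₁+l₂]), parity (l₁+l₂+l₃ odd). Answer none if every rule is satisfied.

m_sum

Σmᵢ = -1  ✗
l₃∈[|l₁−l₂|,l₁+l₂]=[1,9], have l₃=1
Σlᵢ = 10 ⇒ even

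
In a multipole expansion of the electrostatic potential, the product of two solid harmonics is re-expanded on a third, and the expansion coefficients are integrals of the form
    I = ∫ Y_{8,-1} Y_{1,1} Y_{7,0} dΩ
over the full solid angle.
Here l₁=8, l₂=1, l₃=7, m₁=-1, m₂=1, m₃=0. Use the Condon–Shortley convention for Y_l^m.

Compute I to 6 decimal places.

m-sum 0 ✓  L=16 even ✓  7≤7≤9 ✓
Π(2lᵢ+1) = 17×3×15 = 765
triangle coeff Δ(8,1,7) = 1/2040
Σ_t [1,1]: t=1:−1/25401600 = -1/25401600
(3j)²=8/255 [(8 1 7; 0 0 0)], sign=+1
Σ_t [2,2]: t=2:+1/50803200 = 1/50803200
(3j)²=3/170 [(8 1 7; -1 1 0)], sign=-1
⇒ 4πI² = 36/85
I = (-1)√(36/85/(4π)) = -0.18358486

-0.183585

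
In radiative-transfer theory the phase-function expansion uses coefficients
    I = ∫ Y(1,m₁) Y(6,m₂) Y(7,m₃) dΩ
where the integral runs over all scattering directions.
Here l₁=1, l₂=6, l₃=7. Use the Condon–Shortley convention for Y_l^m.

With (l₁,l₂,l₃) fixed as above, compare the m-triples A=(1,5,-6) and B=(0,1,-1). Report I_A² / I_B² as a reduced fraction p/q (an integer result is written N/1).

Same 1,6,7: normalisation and zero-m 3j drop out of the ratio.
A: Δ: 0! 2! 12! / 15! → 1/1365; sum: t=0:+1/79833600 = 1/79833600; 3j²(1 6 7; 1 5 -6) = Δ·Π!·Σ² = 2/35  (sign -1)
B: Δ: 0! 2! 12! / 15! → 1/1365; sum: t=0:+1/604800 = 1/604800; 3j²(1 6 7; 0 1 -1) = Δ·Π!·Σ² = 16/455  (sign +1)
I_A²/I_B² = (2/35)/(16/455) = 13/8

13/8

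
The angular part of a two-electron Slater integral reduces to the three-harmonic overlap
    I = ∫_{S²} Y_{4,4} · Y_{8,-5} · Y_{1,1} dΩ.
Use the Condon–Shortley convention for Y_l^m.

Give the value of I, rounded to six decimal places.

0.000000

triangle: need 4≤l₃≤12, have 1; I=0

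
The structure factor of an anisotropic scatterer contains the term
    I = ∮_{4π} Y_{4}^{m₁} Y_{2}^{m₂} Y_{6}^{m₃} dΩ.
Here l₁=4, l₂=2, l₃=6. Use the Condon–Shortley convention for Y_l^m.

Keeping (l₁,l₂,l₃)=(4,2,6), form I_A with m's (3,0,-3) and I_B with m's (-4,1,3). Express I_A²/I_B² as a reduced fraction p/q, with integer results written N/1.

Shared (l₁,l₂,l₃)=(4,2,6): N and (l;000)² cancel in I_A²/I_B².
A: Δ = 0!·8!·4!/13! = 1/6435; Racah Σ t=0..0: t=0:+1/20160 = 1/20160; ⇒ 3j(4 2 6; 3 0 -3)² = 12/715, sgn -1
B: Δ = 0!·8!·4!/13! = 1/6435; Racah Σ t=0..0: t=0:+1/241920 = 1/241920; ⇒ 3j(4 2 6; -4 1 3)² = 1/715, sgn -1
I_A²/I_B² = (12/715)/(1/715) = 12/1

12/1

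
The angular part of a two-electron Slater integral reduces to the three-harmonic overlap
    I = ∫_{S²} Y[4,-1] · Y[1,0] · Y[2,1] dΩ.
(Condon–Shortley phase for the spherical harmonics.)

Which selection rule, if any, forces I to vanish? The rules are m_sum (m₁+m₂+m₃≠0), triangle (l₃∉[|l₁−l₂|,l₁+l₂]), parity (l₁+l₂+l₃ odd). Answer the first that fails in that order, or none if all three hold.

triangle

m₁+m₂+m₃ = -1 + 0 + 1 = 0  ✓
triangle: |4−1|=3 ≤ l₃=2 ≤ 4+1=5  ✗
parity: l₁+l₂+l₃ = 7 is odd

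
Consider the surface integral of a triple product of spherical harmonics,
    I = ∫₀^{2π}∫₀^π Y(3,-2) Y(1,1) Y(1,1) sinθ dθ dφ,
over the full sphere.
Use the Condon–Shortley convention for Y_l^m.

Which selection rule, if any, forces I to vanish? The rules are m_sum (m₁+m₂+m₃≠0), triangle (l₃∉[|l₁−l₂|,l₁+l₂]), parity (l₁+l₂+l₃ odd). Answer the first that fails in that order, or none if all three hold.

triangle

m₁+m₂+m₃ = -2 + 1 + 1 = 0  ✓
triangle: |3−1|=2 ≤ l₃=1 ≤ 3+1=4  ✗
parity: l₁+l₂+l₃ = 5 is odd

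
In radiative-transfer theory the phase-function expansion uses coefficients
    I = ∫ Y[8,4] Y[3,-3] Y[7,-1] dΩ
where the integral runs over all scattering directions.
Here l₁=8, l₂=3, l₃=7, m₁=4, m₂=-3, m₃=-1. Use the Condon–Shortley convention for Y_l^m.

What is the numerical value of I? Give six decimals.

m-sum 0 ✓  L=18 even ✓  5≤7≤11 ✓
Π(2lᵢ+1) = 17×7×15 = 1785
triangle coeff Δ(8,3,7) = 1/5290740
Σ_t [1,3]: t=1:−1/7257600 t=2:+1/2073600 t=3:−1/7257600 = 1/4838400
(3j)²=252/20995 [(8 3 7; 0 0 0)], sign=-1
Σ_t [0,0]: t=0:+1/46448640 = 1/46448640
(3j)²=2475/117572 [(8 3 7; 4 -3 -1)], sign=+1
⇒ 4πI² = 467775/1037153
I = (-1)√(467775/1037153/(4π)) = -0.18944893

-0.189449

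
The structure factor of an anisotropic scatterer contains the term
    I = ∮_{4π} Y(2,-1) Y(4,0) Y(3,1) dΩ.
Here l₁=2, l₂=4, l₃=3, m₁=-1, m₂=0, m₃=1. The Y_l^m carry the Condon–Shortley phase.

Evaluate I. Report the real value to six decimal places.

Σlᵢ=9 odd — θ-integrand is odd under cosθ→−cosθ; I=0

0.000000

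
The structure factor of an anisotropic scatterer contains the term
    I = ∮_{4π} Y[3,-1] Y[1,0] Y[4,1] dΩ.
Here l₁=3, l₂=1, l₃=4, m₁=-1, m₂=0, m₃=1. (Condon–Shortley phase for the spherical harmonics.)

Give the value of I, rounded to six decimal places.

-0.238414

m-sum 0 ✓  L=8 even ✓  2≤4≤4 ✓
Π(2lᵢ+1) = 7×3×9 = 189
triangle coeff Δ(3,1,4) = 1/252
Σ_t [0,0]: t=0:+1/36 = 1/36
(3j)²=4/63 [(3 1 4; 0 0 0)], sign=+1
Σ_t [0,0]: t=0:+1/48 = 1/48
(3j)²=5/84 [(3 1 4; -1 0 1)], sign=-1
⇒ 4πI² = 5/7
I = (-1)√(5/7/(4π)) = -0.23841361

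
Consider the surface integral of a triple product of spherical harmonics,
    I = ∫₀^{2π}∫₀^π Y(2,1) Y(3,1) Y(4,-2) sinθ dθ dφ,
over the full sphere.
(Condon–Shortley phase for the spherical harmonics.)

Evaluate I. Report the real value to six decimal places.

Σlᵢ=9 odd — θ-integrand is odd under cosθ→−cosθ; I=0

0.000000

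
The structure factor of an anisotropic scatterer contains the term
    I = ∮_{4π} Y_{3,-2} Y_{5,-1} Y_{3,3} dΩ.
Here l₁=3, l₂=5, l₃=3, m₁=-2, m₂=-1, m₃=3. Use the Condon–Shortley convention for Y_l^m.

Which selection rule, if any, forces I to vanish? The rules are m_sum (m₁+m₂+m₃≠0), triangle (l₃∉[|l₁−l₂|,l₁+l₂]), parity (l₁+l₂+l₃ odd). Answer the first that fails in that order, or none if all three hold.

parity

m₁+m₂+m₃ = -2 − 1 + 3 = 0  ✓
triangle: |3−5|=2 ≤ l₃=3 ≤ 3+5=8  ✓
parity: l₁+l₂+l₃ = 11 is odd  ✗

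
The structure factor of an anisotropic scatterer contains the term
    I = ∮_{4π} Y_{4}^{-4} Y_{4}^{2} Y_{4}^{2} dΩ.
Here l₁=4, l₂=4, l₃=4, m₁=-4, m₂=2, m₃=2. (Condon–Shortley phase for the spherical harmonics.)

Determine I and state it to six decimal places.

0.190983

Rules hold: Σm=0, L=12 even, 0≤4≤8.
N = 9·9·9 = 729
Δ = 4!·4!·4!/13! = 1/450450
Racah Σ t=0..4: t=0:+1/13824 t=1:−1/216 t=2:+1/64 t=3:−1/216 t=4:+1/13824 = 5/768
⇒ 3j(4 4 4; 0 0 0)² = 18/1001, sgn +1
Racah Σ t=4..4: t=4:+1/2304 = 1/2304
⇒ 3j(4 4 4; -4 2 2)² = 5/143, sgn +1
4πI² = N·(3j₀)²·(3jₘ)² = 65610/143143
I = +1·√(0.458353/4π) = 0.19098314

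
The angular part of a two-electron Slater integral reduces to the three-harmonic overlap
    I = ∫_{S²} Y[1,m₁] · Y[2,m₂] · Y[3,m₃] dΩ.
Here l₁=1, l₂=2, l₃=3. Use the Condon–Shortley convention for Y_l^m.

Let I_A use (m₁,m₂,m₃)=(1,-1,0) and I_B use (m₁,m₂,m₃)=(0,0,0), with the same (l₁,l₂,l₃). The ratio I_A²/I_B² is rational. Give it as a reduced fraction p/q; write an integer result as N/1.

Same 1,2,3: normalisation and zero-m 3j drop out of the ratio.
A: Δ: 0! 2! 4! / 7! → 1/105; sum: t=0:+1/12 = 1/12; 3j²(1 2 3; 1 -1 0) = Δ·Π!·Σ² = 1/35  (sign -1)
B: Δ: 0! 2! 4! / 7! → 1/105; sum: t=0:+1/4 = 1/4; 3j²(1 2 3; 0 0 0) = Δ·Π!·Σ² = 3/35  (sign -1)
I_A²/I_B² = (1/35)/(3/35) = 1/3

1/3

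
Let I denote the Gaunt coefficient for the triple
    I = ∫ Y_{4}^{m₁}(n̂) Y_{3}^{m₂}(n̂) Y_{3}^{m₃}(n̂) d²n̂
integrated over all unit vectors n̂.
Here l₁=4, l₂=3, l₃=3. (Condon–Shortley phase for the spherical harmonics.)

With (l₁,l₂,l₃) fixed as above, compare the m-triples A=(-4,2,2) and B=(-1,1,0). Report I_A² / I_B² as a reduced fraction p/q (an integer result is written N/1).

l's match ⇒ only the (l;m) 3-j factors differ between A and B.
A: triangle coeff Δ(4,3,3) = 1/34650; Σ_t [4,4]: t=4:+1/576 = 1/576; (3j)²=5/99 [(4 3 3; -4 2 2)], sign=-1
B: triangle coeff Δ(4,3,3) = 1/34650; Σ_t [2,4]: t=2:+1/48 t=3:−1/24 t=4:+1/288 = -5/288; (3j)²=5/462 [(4 3 3; -1 1 0)], sign=+1
I_A²/I_B² = (5/99)/(5/462) = 14/3

14/3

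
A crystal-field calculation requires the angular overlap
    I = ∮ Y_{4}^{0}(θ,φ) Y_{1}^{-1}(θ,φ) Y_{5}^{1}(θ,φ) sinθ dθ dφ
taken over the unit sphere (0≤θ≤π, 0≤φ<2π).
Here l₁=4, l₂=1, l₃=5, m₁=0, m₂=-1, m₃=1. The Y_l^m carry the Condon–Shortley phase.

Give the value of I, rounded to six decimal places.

-0.190188

Checks pass: Σm=0; 10 even; l₃=5∈[3,5].
(2·4+1)(2·1+1)(2·5+1) = 297
Δ: 0! 8! 2! / 11! → 1/495
sum: t=0:+1/576 = 1/576
3j²(4 1 5; 0 0 0) = Δ·Π!·Σ² = 5/99  (sign -1)
sum: t=0:+1/1152 = 1/1152
3j²(4 1 5; 0 -1 1) = Δ·Π!·Σ² = 1/33  (sign +1)
combine: 4πI² = 297·5/99·1/33 = 5/11
take √, sign -1: I = -0.19018827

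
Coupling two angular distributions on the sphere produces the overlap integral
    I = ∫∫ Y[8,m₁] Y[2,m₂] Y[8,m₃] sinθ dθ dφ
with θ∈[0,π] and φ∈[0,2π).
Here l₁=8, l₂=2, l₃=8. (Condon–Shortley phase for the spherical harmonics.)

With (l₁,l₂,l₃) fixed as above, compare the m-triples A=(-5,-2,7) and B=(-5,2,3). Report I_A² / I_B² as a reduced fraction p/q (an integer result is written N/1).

l's match ⇒ only the (l;m) 3-j factors differ between A and B.
A: triangle coeff Δ(8,2,8) = 1/348840; Σ_t [0,0]: t=0:+1/24908083200 = 1/24908083200; (3j)²=7/1292 [(8 2 8; -5 -2 7)], sign=-1
B: triangle coeff Δ(8,2,8) = 1/348840; Σ_t [2,2]: t=2:+1/958003200 = 1/958003200; (3j)²=13/969 [(8 2 8; -5 2 3)], sign=-1
I_A²/I_B² = (7/1292)/(13/969) = 21/52

21/52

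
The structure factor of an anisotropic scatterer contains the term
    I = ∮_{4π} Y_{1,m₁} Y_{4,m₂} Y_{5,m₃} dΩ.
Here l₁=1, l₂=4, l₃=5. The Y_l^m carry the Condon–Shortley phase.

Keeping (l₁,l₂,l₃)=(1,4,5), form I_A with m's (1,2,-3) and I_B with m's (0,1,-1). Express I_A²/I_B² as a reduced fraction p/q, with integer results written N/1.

Same 1,4,5: normalisation and zero-m 3j drop out of the ratio.
A: Δ: 0! 2! 8! / 11! → 1/495; sum: t=0:+1/2880 = 1/2880; 3j²(1 4 5; 1 2 -3) = Δ·Π!·Σ² = 28/495  (sign +1)
B: Δ: 0! 2! 8! / 11! → 1/495; sum: t=0:+1/720 = 1/720; 3j²(1 4 5; 0 1 -1) = Δ·Π!·Σ² = 8/165  (sign +1)
I_A²/I_B² = (28/495)/(8/165) = 7/6

7/6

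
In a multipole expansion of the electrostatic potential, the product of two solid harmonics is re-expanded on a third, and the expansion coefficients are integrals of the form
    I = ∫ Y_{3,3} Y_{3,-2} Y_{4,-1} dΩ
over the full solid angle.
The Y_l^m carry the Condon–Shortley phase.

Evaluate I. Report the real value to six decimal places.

0.140463

Rules hold: Σm=0, L=10 even, 0≤4≤6.
N = 7·7·9 = 441
Δ = 2!·4!·4!/11! = 1/34650
Racah Σ t=0..2: t=0:+1/72 t=1:−1/16 t=2:+1/72 = -5/144
⇒ 3j(3 3 4; 0 0 0)² = 2/77, sgn -1
Racah Σ t=0..0: t=0:+1/288 = 1/288
⇒ 3j(3 3 4; 3 -2 -1)² = 5/231, sgn -1
4πI² = N·(3j₀)²·(3jₘ)² = 30/121
I = +1·√(0.247934/4π) = 0.14046335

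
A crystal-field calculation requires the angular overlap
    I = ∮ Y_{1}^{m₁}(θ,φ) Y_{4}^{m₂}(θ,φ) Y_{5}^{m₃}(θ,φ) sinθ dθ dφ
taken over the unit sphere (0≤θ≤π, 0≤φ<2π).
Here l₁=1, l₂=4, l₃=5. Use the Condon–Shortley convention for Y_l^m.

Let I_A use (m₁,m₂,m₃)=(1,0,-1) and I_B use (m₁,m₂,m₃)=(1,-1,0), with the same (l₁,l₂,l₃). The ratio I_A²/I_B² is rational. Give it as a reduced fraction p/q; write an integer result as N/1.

Shared (l₁,l₂,l₃)=(1,4,5): N and (l;000)² cancel in I_A²/I_B².
A: Δ = 0!·2!·8!/11! = 1/495; Racah Σ t=0..0: t=0:+1/1152 = 1/1152; ⇒ 3j(1 4 5; 1 0 -1)² = 1/33, sgn +1
B: Δ = 0!·2!·8!/11! = 1/495; Racah Σ t=0..0: t=0:+1/1440 = 1/1440; ⇒ 3j(1 4 5; 1 -1 0)² = 2/99, sgn -1
I_A²/I_B² = (1/33)/(2/99) = 3/2

3/2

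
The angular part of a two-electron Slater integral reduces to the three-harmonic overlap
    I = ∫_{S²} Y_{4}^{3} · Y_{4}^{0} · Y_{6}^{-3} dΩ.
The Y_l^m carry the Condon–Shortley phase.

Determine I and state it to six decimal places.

0.123195

m-sum 0 ✓  L=14 even ✓  0≤6≤8 ✓
Π(2lᵢ+1) = 9×9×13 = 1053
triangle coeff Δ(4,4,6) = 1/1261260
Σ_t [0,2]: t=0:+1/4608 t=1:−1/1296 t=2:+1/4608 = -7/20736
(3j)²=20/1287 [(4 4 6; 0 0 0)], sign=-1
Σ_t [0,1]: t=0:+1/11520 t=1:−1/25920 = 1/20736
(3j)²=5/429 [(4 4 6; 3 0 -3)], sign=-1
⇒ 4πI² = 300/1573
I = (+1)√(300/1573/(4π)) = 0.12319450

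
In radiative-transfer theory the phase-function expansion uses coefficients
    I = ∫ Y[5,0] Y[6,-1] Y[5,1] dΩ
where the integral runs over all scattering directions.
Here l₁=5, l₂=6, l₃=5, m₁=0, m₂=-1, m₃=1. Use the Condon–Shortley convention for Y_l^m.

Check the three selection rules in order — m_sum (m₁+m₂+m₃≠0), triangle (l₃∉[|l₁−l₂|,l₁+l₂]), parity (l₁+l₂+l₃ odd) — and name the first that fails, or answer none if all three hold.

none

Σmᵢ = 0  ✓
l₃∈[|l₁−l₂|,l₁+l₂]=[1,11], have l₃=5  ✓
Σlᵢ = 16 ⇒ even  ✓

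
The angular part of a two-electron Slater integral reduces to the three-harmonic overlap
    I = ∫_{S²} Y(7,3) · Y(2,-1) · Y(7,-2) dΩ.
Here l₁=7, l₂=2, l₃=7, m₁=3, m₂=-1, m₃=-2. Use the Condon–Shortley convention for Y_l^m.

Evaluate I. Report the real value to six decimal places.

-0.123591

Rules hold: Σm=0, L=16 even, 5≤7≤9.
N = 15·5·15 = 1125
Δ = 2!·12!·2!/17! = 1/185640
Racah Σ t=0..2: t=0:+1/2419200 t=1:−1/518400 t=2:+1/2419200 = -1/907200
⇒ 3j(7 2 7; 0 0 0)² = 56/3315, sgn +1
Racah Σ t=0..1: t=0:+1/1935360 t=1:−1/4354560 = 1/3483648
⇒ 3j(7 2 7; 3 -1 -2)² = 125/12376, sgn -1
4πI² = N·(3j₀)²·(3jₘ)² = 9375/48841
I = -1·√(0.191949/4π) = -0.12359145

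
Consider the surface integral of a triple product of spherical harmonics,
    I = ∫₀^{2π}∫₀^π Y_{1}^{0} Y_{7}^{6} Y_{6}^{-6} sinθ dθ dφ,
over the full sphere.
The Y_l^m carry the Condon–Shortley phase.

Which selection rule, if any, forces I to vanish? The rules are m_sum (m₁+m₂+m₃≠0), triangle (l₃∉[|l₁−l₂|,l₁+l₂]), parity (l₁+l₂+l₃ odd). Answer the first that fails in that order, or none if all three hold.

azimuthal sum: 0 + 6 − 6 = 0  ✓
6 ≤ 6 ≤ 8 (triangle on l)  ✓
L = 1 + 7 + 6 = 14 (even)  ✓

none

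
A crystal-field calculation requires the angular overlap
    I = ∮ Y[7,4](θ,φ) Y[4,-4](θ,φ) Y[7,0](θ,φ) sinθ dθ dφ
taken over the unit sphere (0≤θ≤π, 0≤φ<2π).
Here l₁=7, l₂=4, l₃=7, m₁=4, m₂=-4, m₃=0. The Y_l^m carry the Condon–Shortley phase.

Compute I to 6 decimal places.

m-sum 0 ✓  L=18 even ✓  3≤7≤11 ✓
Π(2lᵢ+1) = 15×9×15 = 2025
triangle coeff Δ(7,4,7) = 1/58198140
Σ_t [0,4]: t=0:+1/17418240 t=1:−1/622080 t=2:+1/230400 t=3:−1/622080 t=4:+1/17418240 = 1/806400
(3j)²=2268/230945 [(7 4 7; 0 0 0)], sign=-1
Σ_t [0,0]: t=0:+1/17418240 = 1/17418240
(3j)²=175/12597 [(7 4 7; 4 -4 0)], sign=-1
⇒ 4πI² = 53581500/193947611
I = (+1)√(53581500/193947611/(4π)) = 0.14827239

0.148272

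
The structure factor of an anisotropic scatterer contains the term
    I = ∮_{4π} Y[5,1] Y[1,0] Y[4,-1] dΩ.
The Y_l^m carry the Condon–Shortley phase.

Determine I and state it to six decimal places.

-0.240571

Rules hold: Σm=0, L=10 even, 4≤4≤6.
N = 11·3·9 = 297
Δ = 2!·8!·0!/11! = 1/495
Racah Σ t=1..1: t=1:−1/576 = -1/576
⇒ 3j(5 1 4; 0 0 0)² = 5/99, sgn -1
Racah Σ t=1..1: t=1:−1/720 = -1/720
⇒ 3j(5 1 4; 1 0 -1)² = 8/165, sgn +1
4πI² = N·(3j₀)²·(3jₘ)² = 8/11
I = -1·√(0.727273/4π) = -0.24057125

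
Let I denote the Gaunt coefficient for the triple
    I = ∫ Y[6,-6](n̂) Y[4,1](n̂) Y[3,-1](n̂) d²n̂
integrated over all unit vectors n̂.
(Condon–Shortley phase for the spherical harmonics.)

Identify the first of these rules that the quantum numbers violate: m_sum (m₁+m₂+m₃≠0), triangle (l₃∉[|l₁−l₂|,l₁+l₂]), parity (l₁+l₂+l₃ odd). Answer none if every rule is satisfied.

azimuthal sum: -6 + 1 − 1 = -6  ✗
2 ≤ 3 ≤ 10 (triangle on l)
L = 6 + 4 + 3 = 13 (odd)

m_sum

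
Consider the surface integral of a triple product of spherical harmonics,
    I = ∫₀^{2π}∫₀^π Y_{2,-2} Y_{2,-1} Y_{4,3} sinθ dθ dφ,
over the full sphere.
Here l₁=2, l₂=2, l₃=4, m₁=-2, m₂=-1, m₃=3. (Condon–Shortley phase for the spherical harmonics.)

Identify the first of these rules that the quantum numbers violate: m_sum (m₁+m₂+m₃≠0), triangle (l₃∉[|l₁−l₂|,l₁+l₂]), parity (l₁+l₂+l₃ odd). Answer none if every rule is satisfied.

none

azimuthal sum: -2 − 1 + 3 = 0  ✓
0 ≤ 4 ≤ 4 (triangle on l)  ✓
L = 2 + 2 + 4 = 8 (even)  ✓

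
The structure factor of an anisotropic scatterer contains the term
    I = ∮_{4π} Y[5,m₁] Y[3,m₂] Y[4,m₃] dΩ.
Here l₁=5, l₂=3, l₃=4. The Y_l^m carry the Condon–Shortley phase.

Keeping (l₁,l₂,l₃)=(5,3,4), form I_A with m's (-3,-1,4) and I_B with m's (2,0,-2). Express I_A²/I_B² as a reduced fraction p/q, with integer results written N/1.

56/1

l's match ⇒ only the (l;m) 3-j factors differ between A and B.
A: triangle coeff Δ(5,3,4) = 1/180180; Σ_t [2,2]: t=2:+1/5760 = 1/5760; (3j)²=56/2145 [(5 3 4; -3 -1 4)], sign=+1
B: triangle coeff Δ(5,3,4) = 1/180180; Σ_t [1,3]: t=1:−1/576 t=2:+1/480 t=3:−1/8640 = 1/4320; (3j)²=1/2145 [(5 3 4; 2 0 -2)], sign=+1
I_A²/I_B² = (56/2145)/(1/2145) = 56/1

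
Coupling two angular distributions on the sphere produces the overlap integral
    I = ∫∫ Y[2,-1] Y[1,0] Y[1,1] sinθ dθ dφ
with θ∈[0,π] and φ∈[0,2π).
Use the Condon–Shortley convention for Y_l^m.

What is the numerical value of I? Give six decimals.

m-sum 0 ✓  L=4 even ✓  1≤1≤3 ✓
Π(2lᵢ+1) = 5×3×3 = 45
triangle coeff Δ(2,1,1) = 1/30
Σ_t [1,1]: t=1:−1/1 = -1/1
(3j)²=2/15 [(2 1 1; 0 0 0)], sign=+1
Σ_t [1,1]: t=1:−1/2 = -1/2
(3j)²=1/10 [(2 1 1; -1 0 1)], sign=-1
⇒ 4πI² = 3/5
I = (-1)√(3/5/(4π)) = -0.21850969

-0.218510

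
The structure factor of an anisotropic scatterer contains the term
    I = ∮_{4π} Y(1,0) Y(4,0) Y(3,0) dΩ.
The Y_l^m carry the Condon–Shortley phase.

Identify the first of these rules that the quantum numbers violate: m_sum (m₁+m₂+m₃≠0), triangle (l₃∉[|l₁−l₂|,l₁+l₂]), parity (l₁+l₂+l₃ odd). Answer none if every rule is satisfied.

azimuthal sum: 0 + 0 + 0 = 0  ✓
3 ≤ 3 ≤ 5 (triangle on l)  ✓
L = 1 + 4 + 3 = 8 (even)  ✓

none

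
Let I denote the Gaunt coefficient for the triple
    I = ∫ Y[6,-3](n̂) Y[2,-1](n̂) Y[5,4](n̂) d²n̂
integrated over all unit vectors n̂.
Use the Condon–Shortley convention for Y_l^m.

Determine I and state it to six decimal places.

0.000000

l₁+l₂+l₃=13 is odd: 3j(l;000)=0 ⇒ I=0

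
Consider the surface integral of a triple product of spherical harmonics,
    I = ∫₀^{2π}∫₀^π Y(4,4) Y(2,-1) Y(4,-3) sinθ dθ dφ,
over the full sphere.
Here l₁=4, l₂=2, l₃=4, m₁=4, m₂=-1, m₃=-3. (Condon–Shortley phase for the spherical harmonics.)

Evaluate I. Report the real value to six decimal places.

0.198645

Checks pass: Σm=0; 10 even; l₃=4∈[2,6].
(2·4+1)(2·2+1)(2·4+1) = 405
Δ: 2! 6! 2! / 11! → 1/13860
sum: t=0:+1/192 t=1:−1/36 t=2:+1/192 = -5/288
3j²(4 2 4; 0 0 0) = Δ·Π!·Σ² = 20/693  (sign -1)
sum: t=0:+1/1440 = 1/1440
3j²(4 2 4; 4 -1 -3) = Δ·Π!·Σ² = 7/165  (sign -1)
combine: 4πI² = 405·20/693·7/165 = 60/121
take √, sign +1: I = 0.19864517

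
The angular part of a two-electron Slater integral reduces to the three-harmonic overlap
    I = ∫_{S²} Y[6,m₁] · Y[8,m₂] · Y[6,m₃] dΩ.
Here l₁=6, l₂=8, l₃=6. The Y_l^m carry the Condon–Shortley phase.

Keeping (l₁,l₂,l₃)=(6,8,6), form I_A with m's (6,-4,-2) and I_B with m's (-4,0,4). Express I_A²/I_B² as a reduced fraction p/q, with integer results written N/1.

l's match ⇒ only the (l;m) 3-j factors differ between A and B.
A: triangle coeff Δ(6,8,6) = 1/1309458150; Σ_t [0,0]: t=0:+1/557383680 = 1/557383680; (3j)²=55/4199 [(6 8 6; 6 -4 -2)], sign=+1
B: triangle coeff Δ(6,8,6) = 1/1309458150; Σ_t [6,8]: t=6:+1/49766400 t=7:−1/152409600 t=8:+1/6502809600 = 89/6502809600; (3j)²=7921/646646 [(6 8 6; -4 0 4)], sign=+1
I_A²/I_B² = (55/4199)/(7921/646646) = 8470/7921

8470/7921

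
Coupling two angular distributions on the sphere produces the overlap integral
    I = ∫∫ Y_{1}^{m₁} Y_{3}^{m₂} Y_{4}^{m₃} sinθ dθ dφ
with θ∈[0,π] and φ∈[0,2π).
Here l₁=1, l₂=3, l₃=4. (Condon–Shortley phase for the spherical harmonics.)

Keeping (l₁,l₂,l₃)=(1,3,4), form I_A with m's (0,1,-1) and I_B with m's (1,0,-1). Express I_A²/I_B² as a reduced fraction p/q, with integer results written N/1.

3/2

Shared (l₁,l₂,l₃)=(1,3,4): N and (l;000)² cancel in I_A²/I_B².
A: Δ = 0!·2!·6!/9! = 1/252; Racah Σ t=0..0: t=0:+1/48 = 1/48; ⇒ 3j(1 3 4; 0 1 -1)² = 5/84, sgn -1
B: Δ = 0!·2!·6!/9! = 1/252; Racah Σ t=0..0: t=0:+1/72 = 1/72; ⇒ 3j(1 3 4; 1 0 -1)² = 5/126, sgn -1
I_A²/I_B² = (5/84)/(5/126) = 3/2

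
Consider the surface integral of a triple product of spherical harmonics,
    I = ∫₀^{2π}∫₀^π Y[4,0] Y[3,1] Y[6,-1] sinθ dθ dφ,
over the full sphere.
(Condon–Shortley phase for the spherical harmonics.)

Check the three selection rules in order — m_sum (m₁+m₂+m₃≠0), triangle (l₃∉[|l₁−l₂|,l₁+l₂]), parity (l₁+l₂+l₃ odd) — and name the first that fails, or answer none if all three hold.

parity

m₁+m₂+m₃ = 0 + 1 − 1 = 0  ✓
triangle: |4−3|=1 ≤ l₃=6 ≤ 4+3=7  ✓
parity: l₁+l₂+l₃ = 13 is odd  ✗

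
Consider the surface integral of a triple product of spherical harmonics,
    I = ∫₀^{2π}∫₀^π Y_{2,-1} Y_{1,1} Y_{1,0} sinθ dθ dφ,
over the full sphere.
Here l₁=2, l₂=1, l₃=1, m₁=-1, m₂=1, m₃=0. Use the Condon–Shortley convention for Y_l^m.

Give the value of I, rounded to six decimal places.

-0.218510

m-sum 0 ✓  L=4 even ✓  1≤1≤3 ✓
Π(2lᵢ+1) = 5×3×3 = 45
triangle coeff Δ(2,1,1) = 1/30
Σ_t [1,1]: t=1:−1/1 = -1/1
(3j)²=2/15 [(2 1 1; 0 0 0)], sign=+1
Σ_t [2,2]: t=2:+1/2 = 1/2
(3j)²=1/10 [(2 1 1; -1 1 0)], sign=-1
⇒ 4πI² = 3/5
I = (-1)√(3/5/(4π)) = -0.21850969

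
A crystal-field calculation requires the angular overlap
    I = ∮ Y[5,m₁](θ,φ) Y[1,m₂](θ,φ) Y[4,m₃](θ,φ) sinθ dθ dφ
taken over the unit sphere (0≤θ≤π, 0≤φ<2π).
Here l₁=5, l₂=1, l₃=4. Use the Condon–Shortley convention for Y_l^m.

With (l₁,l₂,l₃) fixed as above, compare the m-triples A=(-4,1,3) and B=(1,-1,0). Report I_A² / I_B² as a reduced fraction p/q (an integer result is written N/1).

12/5

Shared (l₁,l₂,l₃)=(5,1,4): N and (l;000)² cancel in I_A²/I_B².
A: Δ = 2!·8!·0!/11! = 1/495; Racah Σ t=2..2: t=2:+1/10080 = 1/10080; ⇒ 3j(5 1 4; -4 1 3)² = 4/55, sgn -1
B: Δ = 2!·8!·0!/11! = 1/495; Racah Σ t=0..0: t=0:+1/1152 = 1/1152; ⇒ 3j(5 1 4; 1 -1 0)² = 1/33, sgn +1
I_A²/I_B² = (4/55)/(1/33) = 12/5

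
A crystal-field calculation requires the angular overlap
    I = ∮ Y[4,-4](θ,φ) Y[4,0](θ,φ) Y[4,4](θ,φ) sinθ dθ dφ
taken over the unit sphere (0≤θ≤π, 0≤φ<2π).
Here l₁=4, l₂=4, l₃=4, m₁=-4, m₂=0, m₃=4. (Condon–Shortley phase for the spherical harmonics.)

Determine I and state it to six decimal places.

0.106525

Rules hold: Σm=0, L=12 even, 0≤4≤8.
N = 9·9·9 = 729
Δ = 4!·4!·4!/13! = 1/450450
Racah Σ t=0..4: t=0:+1/13824 t=1:−1/216 t=2:+1/64 t=3:−1/216 t=4:+1/13824 = 5/768
⇒ 3j(4 4 4; 0 0 0)² = 18/1001, sgn +1
Racah Σ t=4..4: t=4:+1/13824 = 1/13824
⇒ 3j(4 4 4; -4 0 4)² = 14/1287, sgn +1
4πI² = N·(3j₀)²·(3jₘ)² = 2916/20449
I = +1·√(0.142599/4π) = 0.10652531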